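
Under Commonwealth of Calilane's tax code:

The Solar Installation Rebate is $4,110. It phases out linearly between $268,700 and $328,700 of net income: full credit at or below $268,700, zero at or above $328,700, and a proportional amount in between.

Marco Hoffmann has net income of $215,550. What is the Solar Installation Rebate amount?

$4,110

Solar Installation Rebate: $215,550 is at or below the $268,700 threshold, so the full $4,110 applies.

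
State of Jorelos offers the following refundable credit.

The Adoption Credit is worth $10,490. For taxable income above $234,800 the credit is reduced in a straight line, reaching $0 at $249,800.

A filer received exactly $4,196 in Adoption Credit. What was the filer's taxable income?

$243,800

$4,196 is 4,196/10,490 of the full $10,490, so 6,294/10,490 of the $15,000 range has been used: income = $234,800 + $15,000 × 6,294/10,490 = $243,800.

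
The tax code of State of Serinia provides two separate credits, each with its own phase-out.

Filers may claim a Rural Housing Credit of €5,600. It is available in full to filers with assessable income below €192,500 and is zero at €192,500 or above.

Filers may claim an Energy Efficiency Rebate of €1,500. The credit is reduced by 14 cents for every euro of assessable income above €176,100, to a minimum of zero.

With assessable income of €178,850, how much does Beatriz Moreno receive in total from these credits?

€6,715

Rural Housing Credit: €178,850 is below the €192,500 cutoff, so the full €5,600 applies.
Energy Efficiency Rebate: 14% of the €2,750 excess over €176,100 is €385; credit = €1,500 − €385 = €1,115.
Total: €5,600 + €1,115 = €6,715.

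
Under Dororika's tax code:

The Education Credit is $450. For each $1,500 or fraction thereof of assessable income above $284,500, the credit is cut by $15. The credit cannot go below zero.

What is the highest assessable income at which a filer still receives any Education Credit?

$328,000

After 29 increments the reduction is 29 × $15 = $435, leaving $15; one more increment wipes it out. Increment 29 ends at excess 29 × $1,500 = $43,500, so the highest qualifying income is $284,500 + $43,500 = $328,000.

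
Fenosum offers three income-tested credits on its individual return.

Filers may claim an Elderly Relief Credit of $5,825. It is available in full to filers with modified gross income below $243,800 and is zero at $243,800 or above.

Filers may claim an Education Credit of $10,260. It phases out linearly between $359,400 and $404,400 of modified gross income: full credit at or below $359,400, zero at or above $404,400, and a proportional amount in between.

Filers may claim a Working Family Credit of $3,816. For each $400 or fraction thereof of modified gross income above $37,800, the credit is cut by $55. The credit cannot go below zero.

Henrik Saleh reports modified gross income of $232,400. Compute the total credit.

Elderly Relief Credit: $232,400 is below the $243,800 cutoff, so the full $5,825 applies.
Education Credit: $232,400 is at or below the $359,400 threshold, so the full $10,260 applies.
Working Family Credit: income exceeds $37,800 by $194,600 → 487 increments × $55 = $26,785 ≥ base, so the credit is $0.
Total: $5,825 + $10,260 + $0 = $16,085.

$16,085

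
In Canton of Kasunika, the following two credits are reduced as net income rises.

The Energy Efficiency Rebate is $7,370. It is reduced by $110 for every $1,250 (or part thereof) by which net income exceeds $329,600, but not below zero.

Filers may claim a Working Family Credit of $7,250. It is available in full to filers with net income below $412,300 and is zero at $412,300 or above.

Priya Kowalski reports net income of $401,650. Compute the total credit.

$8,240

Energy Efficiency Rebate: income exceeds $329,600 by $72,050, which is 58 full-or-partial $1,250 increments; reduction = 58 × $110 = $6,380, leaving $990.
Working Family Credit: $401,650 is below the $412,300 cutoff, so the full $7,250 applies.
Total: $990 + $7,250 = $8,240.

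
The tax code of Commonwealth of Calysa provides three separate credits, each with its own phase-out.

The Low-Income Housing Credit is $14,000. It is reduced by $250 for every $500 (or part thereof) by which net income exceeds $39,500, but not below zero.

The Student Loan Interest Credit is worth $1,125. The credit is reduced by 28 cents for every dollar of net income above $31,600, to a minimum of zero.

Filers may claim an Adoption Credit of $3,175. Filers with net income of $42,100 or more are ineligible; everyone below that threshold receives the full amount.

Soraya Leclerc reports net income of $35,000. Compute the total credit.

Low-Income Housing Credit: $35,000 is at or below the $39,500 threshold, so the full $14,000 applies.
Student Loan Interest Credit: 28% of the $3,400 excess over $31,600 is $952; credit = $1,125 − $952 = $173.
Adoption Credit: $35,000 is below the $42,100 cutoff, so the full $3,175 applies.
Total: $14,000 + $173 + $3,175 = $17,348.

$17,348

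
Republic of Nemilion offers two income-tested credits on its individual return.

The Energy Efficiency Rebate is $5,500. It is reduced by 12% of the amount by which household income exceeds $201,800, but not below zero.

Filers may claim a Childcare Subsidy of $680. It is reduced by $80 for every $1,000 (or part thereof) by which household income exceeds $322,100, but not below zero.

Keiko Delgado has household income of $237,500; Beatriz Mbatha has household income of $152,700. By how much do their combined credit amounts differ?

Keiko ($237,500): Energy Efficiency Rebate: 12% of the $35,700 excess over $201,800 is $4,284; credit = $5,500 − $4,284 = $1,216. Childcare Subsidy: $237,500 is at or below the $322,100 threshold, so the full $680 applies. total $1,216 + $680 = $1,896
Beatriz ($152,700): Energy Efficiency Rebate: $152,700 is at or below the $201,800 threshold, so the full $5,500 applies. Childcare Subsidy: $152,700 is at or below the $322,100 threshold, so the full $680 applies. total $5,500 + $680 = $6,180
Difference: |$1,896 − $6,180| = $4,284.

$4,284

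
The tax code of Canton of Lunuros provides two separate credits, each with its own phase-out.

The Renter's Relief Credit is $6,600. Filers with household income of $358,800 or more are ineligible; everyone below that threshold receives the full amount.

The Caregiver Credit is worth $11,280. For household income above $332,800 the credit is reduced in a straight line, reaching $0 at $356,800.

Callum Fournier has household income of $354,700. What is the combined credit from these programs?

Renter's Relief Credit: $354,700 is below the $358,800 cutoff, so the full $6,600 applies.
Caregiver Credit: $354,700 is $21,900 into a $24,000 phase-out range, leaving 2,100/24,000 of the credit: $11,280 × 2,100/24,000 = $987.
Total: $6,600 + $987 = $7,587.

$7,587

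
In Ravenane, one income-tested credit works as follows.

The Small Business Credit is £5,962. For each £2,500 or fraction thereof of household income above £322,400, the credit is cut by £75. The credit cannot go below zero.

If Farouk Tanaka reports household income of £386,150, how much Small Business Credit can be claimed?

Small Business Credit: income exceeds £322,400 by £63,750, which is 26 full-or-partial £2,500 increments; reduction = 26 × £75 = £1,950, leaving £4,012.

£4,012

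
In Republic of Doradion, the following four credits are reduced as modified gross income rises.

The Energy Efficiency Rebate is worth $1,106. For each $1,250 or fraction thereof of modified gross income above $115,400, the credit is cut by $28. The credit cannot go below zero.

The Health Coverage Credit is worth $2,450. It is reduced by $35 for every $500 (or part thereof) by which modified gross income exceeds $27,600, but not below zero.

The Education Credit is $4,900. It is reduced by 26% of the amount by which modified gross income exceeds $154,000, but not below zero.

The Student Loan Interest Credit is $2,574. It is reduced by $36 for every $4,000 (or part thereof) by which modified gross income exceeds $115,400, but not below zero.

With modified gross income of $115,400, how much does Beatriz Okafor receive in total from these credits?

Energy Efficiency Rebate: $115,400 is at or below the $115,400 threshold, so the full $1,106 applies.
Health Coverage Credit: income exceeds $27,600 by $87,800 → 176 increments × $35 = $6,160 ≥ base, so the credit is $0.
Education Credit: $115,400 is at or below the $154,000 threshold, so the full $4,900 applies.
Student Loan Interest Credit: $115,400 is at or below the $115,400 threshold, so the full $2,574 applies.
Total: $1,106 + $0 + $4,900 + $2,574 = $8,580.

$8,580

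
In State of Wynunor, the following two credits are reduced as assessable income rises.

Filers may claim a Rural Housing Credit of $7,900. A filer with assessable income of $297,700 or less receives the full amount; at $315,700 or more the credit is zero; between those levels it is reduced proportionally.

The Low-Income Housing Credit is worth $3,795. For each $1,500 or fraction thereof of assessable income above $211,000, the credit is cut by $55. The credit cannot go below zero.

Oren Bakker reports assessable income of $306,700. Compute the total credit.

$4,225

Rural Housing Credit: $306,700 is $9,000 into a $18,000 phase-out range, leaving 9,000/18,000 of the credit: $7,900 × 9,000/18,000 = $3,950.
Low-Income Housing Credit: income exceeds $211,000 by $95,700, which is 64 full-or-partial $1,500 increments; reduction = 64 × $55 = $3,520, leaving $275.
Total: $3,950 + $275 = $4,225.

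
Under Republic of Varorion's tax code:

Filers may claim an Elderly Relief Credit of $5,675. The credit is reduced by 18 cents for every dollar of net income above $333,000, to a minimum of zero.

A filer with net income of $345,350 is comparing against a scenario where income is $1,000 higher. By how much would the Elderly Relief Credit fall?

$180

At $345,350 — 18% of the $12,350 excess over $333,000 is $2,223; credit = $5,675 − $2,223 = $3,452.
At $346,350 — 18% of the $13,350 excess over $333,000 is $2,403; credit = $5,675 − $2,403 = $3,272.
Lost: $3,452 − $3,272 = $180.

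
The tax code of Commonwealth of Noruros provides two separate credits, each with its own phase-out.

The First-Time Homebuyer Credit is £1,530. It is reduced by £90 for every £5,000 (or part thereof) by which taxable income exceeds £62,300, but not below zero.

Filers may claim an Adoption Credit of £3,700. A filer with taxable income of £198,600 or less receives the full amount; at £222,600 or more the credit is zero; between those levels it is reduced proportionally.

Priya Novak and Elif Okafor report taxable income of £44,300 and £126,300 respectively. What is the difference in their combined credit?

£1,170

Priya (£44,300): First-Time Homebuyer Credit: £44,300 is at or below the £62,300 threshold, so the full £1,530 applies. Adoption Credit: £44,300 is at or below the £198,600 threshold, so the full £3,700 applies. total £1,530 + £3,700 = £5,230
Elif (£126,300): First-Time Homebuyer Credit: income exceeds £62,300 by £64,000, which is 13 full-or-partial £5,000 increments; reduction = 13 × £90 = £1,170, leaving £360. Adoption Credit: £126,300 is at or below the £198,600 threshold, so the full £3,700 applies. total £360 + £3,700 = £4,060
Difference: |£5,230 − £4,060| = £1,170.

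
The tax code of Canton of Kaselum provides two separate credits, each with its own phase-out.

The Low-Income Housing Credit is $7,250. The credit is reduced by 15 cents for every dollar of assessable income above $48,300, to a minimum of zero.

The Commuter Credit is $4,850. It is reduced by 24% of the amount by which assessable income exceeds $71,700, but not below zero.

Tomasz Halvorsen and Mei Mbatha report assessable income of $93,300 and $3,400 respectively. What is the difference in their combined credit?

$11,600

Tomasz ($93,300): Low-Income Housing Credit: 15% of the $45,000 excess over $48,300 is $6,750; credit = $7,250 − $6,750 = $500. Commuter Credit: 24% of the $21,600 excess over $71,700 is $5,184 ≥ base, so the credit is $0. total $500 + $0 = $500
Mei ($3,400): Low-Income Housing Credit: $3,400 is at or below the $48,300 threshold, so the full $7,250 applies. Commuter Credit: $3,400 is at or below the $71,700 threshold, so the full $4,850 applies. total $7,250 + $4,850 = $12,100
Difference: |$500 − $12,100| = $11,600.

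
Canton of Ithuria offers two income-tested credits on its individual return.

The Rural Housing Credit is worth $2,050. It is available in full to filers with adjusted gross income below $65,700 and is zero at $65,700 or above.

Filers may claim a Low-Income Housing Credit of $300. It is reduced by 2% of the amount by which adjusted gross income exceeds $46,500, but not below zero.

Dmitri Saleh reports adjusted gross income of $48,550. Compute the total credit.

Rural Housing Credit: $48,550 is below the $65,700 cutoff, so the full $2,050 applies.
Low-Income Housing Credit: 2% of the $2,050 excess over $46,500 is $41; credit = $300 − $41 = $259.
Total: $2,050 + $259 = $2,309.

$2,309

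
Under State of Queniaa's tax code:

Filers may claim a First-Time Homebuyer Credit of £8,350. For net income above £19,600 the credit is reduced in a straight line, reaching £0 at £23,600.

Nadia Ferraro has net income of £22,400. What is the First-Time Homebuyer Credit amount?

£2,505

First-Time Homebuyer Credit: £22,400 is £2,800 into a £4,000 phase-out range, leaving 1,200/4,000 of the credit: £8,350 × 1,200/4,000 = £2,505.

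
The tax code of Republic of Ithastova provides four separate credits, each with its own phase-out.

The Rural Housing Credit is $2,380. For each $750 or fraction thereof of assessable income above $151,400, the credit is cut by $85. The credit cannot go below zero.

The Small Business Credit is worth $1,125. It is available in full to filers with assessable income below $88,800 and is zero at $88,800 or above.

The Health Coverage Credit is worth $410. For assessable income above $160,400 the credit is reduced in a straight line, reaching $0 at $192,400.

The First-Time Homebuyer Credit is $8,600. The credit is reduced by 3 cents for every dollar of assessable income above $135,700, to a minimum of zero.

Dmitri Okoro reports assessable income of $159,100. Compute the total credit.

Rural Housing Credit: income exceeds $151,400 by $7,700, which is 11 full-or-partial $750 increments; reduction = 11 × $85 = $935, leaving $1,445.
Small Business Credit: $159,100 meets or exceeds the $88,800 cutoff, so the credit is $0.
Health Coverage Credit: $159,100 is at or below the $160,400 threshold, so the full $410 applies.
First-Time Homebuyer Credit: 3% of the $23,400 excess over $135,700 is $702; credit = $8,600 − $702 = $7,898.
Total: $1,445 + $0 + $410 + $7,898 = $9,753.

$9,753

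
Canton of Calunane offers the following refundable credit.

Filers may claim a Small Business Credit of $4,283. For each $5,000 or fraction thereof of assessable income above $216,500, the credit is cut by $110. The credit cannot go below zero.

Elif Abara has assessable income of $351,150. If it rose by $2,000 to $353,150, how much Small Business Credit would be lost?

$110

At $351,150 — income exceeds $216,500 by $134,650, which is 27 full-or-partial $5,000 increments; reduction = 27 × $110 = $2,970, leaving $1,313.
At $353,150 — income exceeds $216,500 by $136,650, which is 28 full-or-partial $5,000 increments; reduction = 28 × $110 = $3,080, leaving $1,203.
Lost: $1,313 − $1,203 = $110.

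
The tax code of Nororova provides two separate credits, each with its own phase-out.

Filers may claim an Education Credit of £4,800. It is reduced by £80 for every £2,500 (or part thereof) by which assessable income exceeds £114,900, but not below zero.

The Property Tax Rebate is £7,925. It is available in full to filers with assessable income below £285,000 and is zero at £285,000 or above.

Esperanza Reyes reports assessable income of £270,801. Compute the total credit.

£7,925

Education Credit: income exceeds £114,900 by £155,901 → 63 increments × £80 = £5,040 ≥ base, so the credit is £0.
Property Tax Rebate: £270,801 is below the £285,000 cutoff, so the full £7,925 applies.
Total: £0 + £7,925 = £7,925.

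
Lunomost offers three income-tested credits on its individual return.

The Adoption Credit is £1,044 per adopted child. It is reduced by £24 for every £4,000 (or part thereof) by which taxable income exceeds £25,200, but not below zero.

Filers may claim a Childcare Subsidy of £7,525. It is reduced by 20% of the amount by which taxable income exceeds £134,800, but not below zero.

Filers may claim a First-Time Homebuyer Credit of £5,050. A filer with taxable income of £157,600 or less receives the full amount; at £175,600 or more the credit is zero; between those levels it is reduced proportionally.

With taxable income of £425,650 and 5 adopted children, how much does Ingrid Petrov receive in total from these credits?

£2,796

Adoption Credit: base = 5 × £1,044 = £5,220. income exceeds £25,200 by £400,450, which is 101 full-or-partial £4,000 increments; reduction = 101 × £24 = £2,424, leaving £2,796.
Childcare Subsidy: 20% of the £290,850 excess over £134,800 is £58,170 ≥ base, so the credit is £0.
First-Time Homebuyer Credit: £425,650 is at or above £175,600, so the credit is £0.
Total: £2,796 + £0 + £0 = £2,796.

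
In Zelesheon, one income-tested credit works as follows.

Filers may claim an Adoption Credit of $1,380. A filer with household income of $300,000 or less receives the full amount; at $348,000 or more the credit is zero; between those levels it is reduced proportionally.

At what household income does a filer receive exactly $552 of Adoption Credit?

$328,800

$552 is 552/1,380 of the full $1,380, so 828/1,380 of the $48,000 range has been used: income = $300,000 + $48,000 × 828/1,380 = $328,800.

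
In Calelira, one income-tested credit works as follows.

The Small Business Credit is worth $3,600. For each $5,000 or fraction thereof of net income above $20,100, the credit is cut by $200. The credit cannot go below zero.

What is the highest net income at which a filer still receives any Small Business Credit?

After 17 increments the reduction is 17 × $200 = $3,400, leaving $200; one more increment wipes it out. Increment 17 ends at excess 17 × $5,000 = $85,000, so the highest qualifying income is $20,100 + $85,000 = $105,100.

$105,100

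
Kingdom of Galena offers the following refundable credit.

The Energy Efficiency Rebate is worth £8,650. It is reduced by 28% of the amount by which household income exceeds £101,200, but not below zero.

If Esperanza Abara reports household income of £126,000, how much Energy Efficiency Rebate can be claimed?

£1,706

Energy Efficiency Rebate: 28% of the £24,800 excess over £101,200 is £6,944; credit = £8,650 − £6,944 = £1,706.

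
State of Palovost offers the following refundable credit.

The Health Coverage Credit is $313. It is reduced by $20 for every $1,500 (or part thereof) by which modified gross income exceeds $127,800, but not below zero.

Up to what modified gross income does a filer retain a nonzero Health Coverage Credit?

$150,300

After 15 increments the reduction is 15 × $20 = $300, leaving $13; one more increment wipes it out. Increment 15 ends at excess 15 × $1,500 = $22,500, so the highest qualifying income is $127,800 + $22,500 = $150,300.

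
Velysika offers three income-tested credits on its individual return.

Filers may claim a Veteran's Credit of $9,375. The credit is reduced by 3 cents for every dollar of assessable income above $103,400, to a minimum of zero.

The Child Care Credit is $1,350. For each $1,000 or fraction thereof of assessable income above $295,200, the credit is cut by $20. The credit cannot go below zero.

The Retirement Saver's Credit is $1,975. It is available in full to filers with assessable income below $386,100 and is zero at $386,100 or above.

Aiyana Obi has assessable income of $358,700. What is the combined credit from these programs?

Veteran's Credit: 3% of the $255,300 excess over $103,400 is $7,659; credit = $9,375 − $7,659 = $1,716.
Child Care Credit: income exceeds $295,200 by $63,500, which is 64 full-or-partial $1,000 increments; reduction = 64 × $20 = $1,280, leaving $70.
Retirement Saver's Credit: $358,700 is below the $386,100 cutoff, so the full $1,975 applies.
Total: $1,716 + $70 + $1,975 = $3,761.

$3,761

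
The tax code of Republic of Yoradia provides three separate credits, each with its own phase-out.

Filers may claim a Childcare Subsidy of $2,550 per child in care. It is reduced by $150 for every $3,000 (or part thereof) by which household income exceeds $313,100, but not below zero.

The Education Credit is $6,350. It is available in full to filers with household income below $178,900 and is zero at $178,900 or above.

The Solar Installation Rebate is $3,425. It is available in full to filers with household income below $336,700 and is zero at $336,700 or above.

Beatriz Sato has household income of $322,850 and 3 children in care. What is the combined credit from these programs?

$10,475

Childcare Subsidy: base = 3 × $2,550 = $7,650. income exceeds $313,100 by $9,750, which is 4 full-or-partial $3,000 increments; reduction = 4 × $150 = $600, leaving $7,050.
Education Credit: $322,850 meets or exceeds the $178,900 cutoff, so the credit is $0.
Solar Installation Rebate: $322,850 is below the $336,700 cutoff, so the full $3,425 applies.
Total: $7,050 + $0 + $3,425 = $10,475.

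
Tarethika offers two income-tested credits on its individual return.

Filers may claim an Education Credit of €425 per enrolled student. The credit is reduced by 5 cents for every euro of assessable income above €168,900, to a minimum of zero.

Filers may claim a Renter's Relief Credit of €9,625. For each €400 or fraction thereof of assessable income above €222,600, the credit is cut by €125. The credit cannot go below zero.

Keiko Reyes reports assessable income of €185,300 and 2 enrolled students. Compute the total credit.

€9,655

Education Credit: base = 2 × €425 = €850. 5% of the €16,400 excess over €168,900 is €820; credit = €850 − €820 = €30.
Renter's Relief Credit: €185,300 is at or below the €222,600 threshold, so the full €9,625 applies.
Total: €30 + €9,625 = €9,655.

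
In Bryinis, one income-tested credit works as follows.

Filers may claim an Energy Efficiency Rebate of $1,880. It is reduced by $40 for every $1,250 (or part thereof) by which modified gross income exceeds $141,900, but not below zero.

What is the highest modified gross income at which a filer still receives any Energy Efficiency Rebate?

After 46 increments the reduction is 46 × $40 = $1,840, leaving $40; one more increment wipes it out. Increment 46 ends at excess 46 × $1,250 = $57,500, so the highest qualifying income is $141,900 + $57,500 = $199,400.

$199,400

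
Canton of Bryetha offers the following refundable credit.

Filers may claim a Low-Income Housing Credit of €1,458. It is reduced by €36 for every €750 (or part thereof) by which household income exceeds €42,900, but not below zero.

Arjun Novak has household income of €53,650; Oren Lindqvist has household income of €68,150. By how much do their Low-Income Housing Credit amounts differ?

€684

Arjun (€53,650): Low-Income Housing Credit: income exceeds €42,900 by €10,750, which is 15 full-or-partial €750 increments; reduction = 15 × €36 = €540, leaving €918.
Oren (€68,150): Low-Income Housing Credit: income exceeds €42,900 by €25,250, which is 34 full-or-partial €750 increments; reduction = 34 × €36 = €1,224, leaving €234.
Difference: |€918 − €234| = €684.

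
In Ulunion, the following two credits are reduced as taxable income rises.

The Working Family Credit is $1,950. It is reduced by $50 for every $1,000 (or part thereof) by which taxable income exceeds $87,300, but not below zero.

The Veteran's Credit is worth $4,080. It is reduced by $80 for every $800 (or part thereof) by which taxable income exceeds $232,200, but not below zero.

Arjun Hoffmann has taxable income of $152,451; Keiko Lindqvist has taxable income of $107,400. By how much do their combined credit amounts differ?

Arjun ($152,451): Working Family Credit: income exceeds $87,300 by $65,151 → 66 increments × $50 = $3,300 ≥ base, so the credit is $0. Veteran's Credit: $152,451 is at or below the $232,200 threshold, so the full $4,080 applies. total $0 + $4,080 = $4,080
Keiko ($107,400): Working Family Credit: income exceeds $87,300 by $20,100, which is 21 full-or-partial $1,000 increments; reduction = 21 × $50 = $1,050, leaving $900. Veteran's Credit: $107,400 is at or below the $232,200 threshold, so the full $4,080 applies. total $900 + $4,080 = $4,980
Difference: |$4,080 − $4,980| = $900.

$900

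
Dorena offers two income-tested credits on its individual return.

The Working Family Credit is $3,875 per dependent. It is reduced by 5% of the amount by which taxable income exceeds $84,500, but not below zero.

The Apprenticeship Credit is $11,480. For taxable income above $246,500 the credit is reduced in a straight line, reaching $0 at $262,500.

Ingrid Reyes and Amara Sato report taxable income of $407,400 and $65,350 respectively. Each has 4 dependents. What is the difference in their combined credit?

Ingrid ($407,400): Working Family Credit: base = 4 × $3,875 = $15,500. 5% of the $322,900 excess over $84,500 is $16,145 ≥ base, so the credit is $0. Apprenticeship Credit: $407,400 is at or above $262,500, so the credit is $0. total $0 + $0 = $0
Amara ($65,350): Working Family Credit: base = 4 × $3,875 = $15,500. $65,350 is at or below the $84,500 threshold, so the full $15,500 applies. Apprenticeship Credit: $65,350 is at or below the $246,500 threshold, so the full $11,480 applies. total $15,500 + $11,480 = $26,980
Difference: |$0 − $26,980| = $26,980.

$26,980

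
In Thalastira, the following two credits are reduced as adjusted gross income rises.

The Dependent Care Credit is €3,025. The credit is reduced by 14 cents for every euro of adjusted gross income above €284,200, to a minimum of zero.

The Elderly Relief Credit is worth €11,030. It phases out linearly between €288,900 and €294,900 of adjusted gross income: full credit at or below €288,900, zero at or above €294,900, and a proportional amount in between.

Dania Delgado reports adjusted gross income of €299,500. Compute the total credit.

€883

Dependent Care Credit: 14% of the €15,300 excess over €284,200 is €2,142; credit = €3,025 − €2,142 = €883.
Elderly Relief Credit: €299,500 is at or above €294,900, so the credit is €0.
Total: €883 + €0 = €883.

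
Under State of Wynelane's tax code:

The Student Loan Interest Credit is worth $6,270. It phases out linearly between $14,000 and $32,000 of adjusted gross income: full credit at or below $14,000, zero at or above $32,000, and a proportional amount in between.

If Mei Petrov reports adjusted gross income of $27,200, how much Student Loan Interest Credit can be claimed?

$1,672

Student Loan Interest Credit: $27,200 is $13,200 into a $18,000 phase-out range, leaving 4,800/18,000 of the credit: $6,270 × 4,800/18,000 = $1,672.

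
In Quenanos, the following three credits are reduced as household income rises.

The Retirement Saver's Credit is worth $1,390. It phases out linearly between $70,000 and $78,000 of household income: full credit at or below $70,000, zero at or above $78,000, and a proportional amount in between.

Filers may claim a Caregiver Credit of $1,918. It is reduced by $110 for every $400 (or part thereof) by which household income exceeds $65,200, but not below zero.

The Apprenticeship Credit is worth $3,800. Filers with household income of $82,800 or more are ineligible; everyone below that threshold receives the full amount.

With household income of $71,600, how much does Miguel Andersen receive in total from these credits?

Retirement Saver's Credit: $71,600 is $1,600 into a $8,000 phase-out range, leaving 6,400/8,000 of the credit: $1,390 × 6,400/8,000 = $1,112.
Caregiver Credit: income exceeds $65,200 by $6,400, which is 16 full-or-partial $400 increments; reduction = 16 × $110 = $1,760, leaving $158.
Apprenticeship Credit: $71,600 is below the $82,800 cutoff, so the full $3,800 applies.
Total: $1,112 + $158 + $3,800 = $5,070.

$5,070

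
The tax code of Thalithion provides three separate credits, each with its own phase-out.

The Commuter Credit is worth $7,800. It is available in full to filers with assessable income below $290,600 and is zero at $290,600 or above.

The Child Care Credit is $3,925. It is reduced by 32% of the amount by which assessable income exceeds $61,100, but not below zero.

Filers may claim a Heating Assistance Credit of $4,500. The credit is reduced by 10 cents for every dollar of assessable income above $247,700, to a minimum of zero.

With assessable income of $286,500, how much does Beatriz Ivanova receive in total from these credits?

$8,420

Commuter Credit: $286,500 is below the $290,600 cutoff, so the full $7,800 applies.
Child Care Credit: 32% of the $225,400 excess over $61,100 is $72,128 ≥ base, so the credit is $0.
Heating Assistance Credit: 10% of the $38,800 excess over $247,700 is $3,880; credit = $4,500 − $3,880 = $620.
Total: $7,800 + $0 + $620 = $8,420.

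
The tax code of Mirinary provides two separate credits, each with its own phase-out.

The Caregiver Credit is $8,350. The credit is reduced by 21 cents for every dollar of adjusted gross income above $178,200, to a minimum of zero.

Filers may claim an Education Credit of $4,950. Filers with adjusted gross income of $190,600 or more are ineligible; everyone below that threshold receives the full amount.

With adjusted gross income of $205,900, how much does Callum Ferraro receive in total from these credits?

$2,533

Caregiver Credit: 21% of the $27,700 excess over $178,200 is $5,817; credit = $8,350 − $5,817 = $2,533.
Education Credit: $205,900 meets or exceeds the $190,600 cutoff, so the credit is $0.
Total: $2,533 + $0 = $2,533.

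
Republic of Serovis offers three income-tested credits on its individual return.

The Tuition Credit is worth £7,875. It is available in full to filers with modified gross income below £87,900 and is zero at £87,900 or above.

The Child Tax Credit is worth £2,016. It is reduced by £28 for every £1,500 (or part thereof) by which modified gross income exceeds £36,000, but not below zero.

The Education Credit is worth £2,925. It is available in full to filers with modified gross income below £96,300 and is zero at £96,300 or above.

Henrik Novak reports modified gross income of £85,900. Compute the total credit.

£11,864

Tuition Credit: £85,900 is below the £87,900 cutoff, so the full £7,875 applies.
Child Tax Credit: income exceeds £36,000 by £49,900, which is 34 full-or-partial £1,500 increments; reduction = 34 × £28 = £952, leaving £1,064.
Education Credit: £85,900 is below the £96,300 cutoff, so the full £2,925 applies.
Total: £7,875 + £1,064 + £2,925 = £11,864.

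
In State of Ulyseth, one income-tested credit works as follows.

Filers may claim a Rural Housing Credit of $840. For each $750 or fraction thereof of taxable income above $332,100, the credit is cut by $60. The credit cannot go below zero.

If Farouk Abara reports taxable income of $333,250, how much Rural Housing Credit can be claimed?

$720

Rural Housing Credit: income exceeds $332,100 by $1,150, which is 2 full-or-partial $750 increments; reduction = 2 × $60 = $120, leaving $720.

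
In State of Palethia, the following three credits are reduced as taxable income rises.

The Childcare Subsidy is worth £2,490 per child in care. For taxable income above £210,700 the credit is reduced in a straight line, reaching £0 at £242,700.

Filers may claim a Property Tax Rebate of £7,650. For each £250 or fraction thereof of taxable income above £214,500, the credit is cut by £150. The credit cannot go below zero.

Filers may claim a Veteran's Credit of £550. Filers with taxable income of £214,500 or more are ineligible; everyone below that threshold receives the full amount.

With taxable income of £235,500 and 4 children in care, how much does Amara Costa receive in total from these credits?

£2,241

Childcare Subsidy: base = 4 × £2,490 = £9,960. £235,500 is £24,800 into a £32,000 phase-out range, leaving 7,200/32,000 of the credit: £9,960 × 7,200/32,000 = £2,241.
Property Tax Rebate: income exceeds £214,500 by £21,000 → 84 increments × £150 = £12,600 ≥ base, so the credit is £0.
Veteran's Credit: £235,500 meets or exceeds the £214,500 cutoff, so the credit is £0.
Total: £2,241 + £0 + £0 = £2,241.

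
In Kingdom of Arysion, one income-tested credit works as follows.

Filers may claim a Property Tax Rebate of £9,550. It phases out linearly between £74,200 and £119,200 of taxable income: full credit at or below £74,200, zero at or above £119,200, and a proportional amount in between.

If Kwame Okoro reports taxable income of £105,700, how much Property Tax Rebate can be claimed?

£2,865

Property Tax Rebate: £105,700 is £31,500 into a £45,000 phase-out range, leaving 13,500/45,000 of the credit: £9,550 × 13,500/45,000 = £2,865.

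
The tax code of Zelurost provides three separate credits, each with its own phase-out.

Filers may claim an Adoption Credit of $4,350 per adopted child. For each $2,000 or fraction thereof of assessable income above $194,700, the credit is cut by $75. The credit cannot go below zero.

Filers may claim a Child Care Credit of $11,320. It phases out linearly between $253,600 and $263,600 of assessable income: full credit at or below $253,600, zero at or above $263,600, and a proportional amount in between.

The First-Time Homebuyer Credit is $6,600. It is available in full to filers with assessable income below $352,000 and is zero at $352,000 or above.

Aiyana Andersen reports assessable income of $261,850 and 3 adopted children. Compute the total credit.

Adoption Credit: base = 3 × $4,350 = $13,050. income exceeds $194,700 by $67,150, which is 34 full-or-partial $2,000 increments; reduction = 34 × $75 = $2,550, leaving $10,500.
Child Care Credit: $261,850 is $8,250 into a $10,000 phase-out range, leaving 1,750/10,000 of the credit: $11,320 × 1,750/10,000 = $1,981.
First-Time Homebuyer Credit: $261,850 is below the $352,000 cutoff, so the full $6,600 applies.
Total: $10,500 + $1,981 + $6,600 = $19,081.

$19,081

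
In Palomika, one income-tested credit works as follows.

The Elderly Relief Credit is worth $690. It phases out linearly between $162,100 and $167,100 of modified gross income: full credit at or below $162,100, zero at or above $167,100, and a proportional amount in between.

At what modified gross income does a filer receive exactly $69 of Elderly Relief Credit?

$69 is 69/690 of the full $690, so 621/690 of the $5,000 range has been used: income = $162,100 + $5,000 × 621/690 = $166,600.

$166,600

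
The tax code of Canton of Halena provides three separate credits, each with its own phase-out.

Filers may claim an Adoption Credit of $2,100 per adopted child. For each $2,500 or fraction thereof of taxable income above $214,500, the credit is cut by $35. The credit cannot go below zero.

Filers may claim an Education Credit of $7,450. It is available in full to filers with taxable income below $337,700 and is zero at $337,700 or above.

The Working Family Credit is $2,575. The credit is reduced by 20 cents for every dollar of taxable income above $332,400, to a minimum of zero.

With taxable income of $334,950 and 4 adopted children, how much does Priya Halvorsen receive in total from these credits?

$16,200

Adoption Credit: base = 4 × $2,100 = $8,400. income exceeds $214,500 by $120,450, which is 49 full-or-partial $2,500 increments; reduction = 49 × $35 = $1,715, leaving $6,685.
Education Credit: $334,950 is below the $337,700 cutoff, so the full $7,450 applies.
Working Family Credit: 20% of the $2,550 excess over $332,400 is $510; credit = $2,575 − $510 = $2,065.
Total: $6,685 + $7,450 + $2,065 = $16,200.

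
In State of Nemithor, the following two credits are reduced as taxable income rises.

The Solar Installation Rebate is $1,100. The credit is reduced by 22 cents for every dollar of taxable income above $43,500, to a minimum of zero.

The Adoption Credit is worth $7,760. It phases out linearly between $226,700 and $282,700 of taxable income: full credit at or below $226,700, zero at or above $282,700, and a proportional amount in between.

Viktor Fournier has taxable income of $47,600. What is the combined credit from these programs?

$7,958

Solar Installation Rebate: 22% of the $4,100 excess over $43,500 is $902; credit = $1,100 − $902 = $198.
Adoption Credit: $47,600 is at or below the $226,700 threshold, so the full $7,760 applies.
Total: $198 + $7,760 = $7,958.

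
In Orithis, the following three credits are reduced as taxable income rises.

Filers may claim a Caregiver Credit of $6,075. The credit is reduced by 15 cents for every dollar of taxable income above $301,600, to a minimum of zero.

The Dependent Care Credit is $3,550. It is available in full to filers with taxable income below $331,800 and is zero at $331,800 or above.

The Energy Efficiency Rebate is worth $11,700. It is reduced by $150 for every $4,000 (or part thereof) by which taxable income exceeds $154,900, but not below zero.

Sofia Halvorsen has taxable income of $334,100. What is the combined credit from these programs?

$6,150

Caregiver Credit: 15% of the $32,500 excess over $301,600 is $4,875; credit = $6,075 − $4,875 = $1,200.
Dependent Care Credit: $334,100 meets or exceeds the $331,800 cutoff, so the credit is $0.
Energy Efficiency Rebate: income exceeds $154,900 by $179,200, which is 45 full-or-partial $4,000 increments; reduction = 45 × $150 = $6,750, leaving $4,950.
Total: $1,200 + $0 + $4,950 = $6,150.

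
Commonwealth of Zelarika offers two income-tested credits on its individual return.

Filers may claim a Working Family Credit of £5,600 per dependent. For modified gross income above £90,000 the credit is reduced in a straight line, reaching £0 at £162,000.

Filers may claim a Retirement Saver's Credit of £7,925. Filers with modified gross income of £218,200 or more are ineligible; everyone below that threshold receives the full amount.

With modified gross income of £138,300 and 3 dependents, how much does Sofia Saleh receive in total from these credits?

Working Family Credit: base = 3 × £5,600 = £16,800. £138,300 is £48,300 into a £72,000 phase-out range, leaving 23,700/72,000 of the credit: £16,800 × 23,700/72,000 = £5,530.
Retirement Saver's Credit: £138,300 is below the £218,200 cutoff, so the full £7,925 applies.
Total: £5,530 + £7,925 = £13,455.

£13,455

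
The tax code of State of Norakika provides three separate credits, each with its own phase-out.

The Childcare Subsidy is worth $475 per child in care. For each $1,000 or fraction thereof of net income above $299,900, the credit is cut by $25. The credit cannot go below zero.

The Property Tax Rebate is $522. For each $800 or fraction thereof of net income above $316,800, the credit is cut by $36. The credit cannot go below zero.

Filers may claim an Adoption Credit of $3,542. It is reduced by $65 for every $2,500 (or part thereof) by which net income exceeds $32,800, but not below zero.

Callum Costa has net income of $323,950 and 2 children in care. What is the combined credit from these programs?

Childcare Subsidy: base = 2 × $475 = $950. income exceeds $299,900 by $24,050, which is 25 full-or-partial $1,000 increments; reduction = 25 × $25 = $625, leaving $325.
Property Tax Rebate: income exceeds $316,800 by $7,150, which is 9 full-or-partial $800 increments; reduction = 9 × $36 = $324, leaving $198.
Adoption Credit: income exceeds $32,800 by $291,150 → 117 increments × $65 = $7,605 ≥ base, so the credit is $0.
Total: $325 + $198 + $0 = $523.

$523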